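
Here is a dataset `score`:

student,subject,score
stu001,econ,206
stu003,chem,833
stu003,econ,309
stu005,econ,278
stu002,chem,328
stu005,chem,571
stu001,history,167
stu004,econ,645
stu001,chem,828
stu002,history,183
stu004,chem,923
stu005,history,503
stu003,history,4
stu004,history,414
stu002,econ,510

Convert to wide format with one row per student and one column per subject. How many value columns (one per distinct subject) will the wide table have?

3

3 distinct subject values: econ, history, chem.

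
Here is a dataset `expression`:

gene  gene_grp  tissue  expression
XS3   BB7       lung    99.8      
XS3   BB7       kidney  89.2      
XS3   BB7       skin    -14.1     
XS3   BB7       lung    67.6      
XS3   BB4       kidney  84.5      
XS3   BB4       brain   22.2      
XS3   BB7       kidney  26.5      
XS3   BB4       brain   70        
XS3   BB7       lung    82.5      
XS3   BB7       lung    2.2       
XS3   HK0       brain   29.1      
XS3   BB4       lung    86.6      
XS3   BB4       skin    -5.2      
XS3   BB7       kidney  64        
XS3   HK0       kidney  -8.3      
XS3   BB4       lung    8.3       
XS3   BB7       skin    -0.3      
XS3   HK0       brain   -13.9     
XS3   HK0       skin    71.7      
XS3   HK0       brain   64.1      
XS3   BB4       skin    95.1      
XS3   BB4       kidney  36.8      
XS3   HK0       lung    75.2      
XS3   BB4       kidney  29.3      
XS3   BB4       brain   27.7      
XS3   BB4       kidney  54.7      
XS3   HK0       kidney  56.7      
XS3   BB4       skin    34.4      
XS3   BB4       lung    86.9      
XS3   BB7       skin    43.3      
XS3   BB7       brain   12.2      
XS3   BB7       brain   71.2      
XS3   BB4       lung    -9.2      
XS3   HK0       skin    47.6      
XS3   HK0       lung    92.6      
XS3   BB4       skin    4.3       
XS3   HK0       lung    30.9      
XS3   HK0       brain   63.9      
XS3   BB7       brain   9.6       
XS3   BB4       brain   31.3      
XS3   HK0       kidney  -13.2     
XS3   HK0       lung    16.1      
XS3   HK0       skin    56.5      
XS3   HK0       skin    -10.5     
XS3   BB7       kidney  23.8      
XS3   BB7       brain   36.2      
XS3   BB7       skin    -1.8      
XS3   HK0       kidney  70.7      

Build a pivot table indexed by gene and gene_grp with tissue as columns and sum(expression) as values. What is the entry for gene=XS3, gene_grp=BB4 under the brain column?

Rows with gene=XS3, gene_grp=BB4 and tissue=brain: expression values are 22.2, 70, 27.7, 31.3.
22.2 + 70 + 27.7 + 31.3 = 151.2.

151.2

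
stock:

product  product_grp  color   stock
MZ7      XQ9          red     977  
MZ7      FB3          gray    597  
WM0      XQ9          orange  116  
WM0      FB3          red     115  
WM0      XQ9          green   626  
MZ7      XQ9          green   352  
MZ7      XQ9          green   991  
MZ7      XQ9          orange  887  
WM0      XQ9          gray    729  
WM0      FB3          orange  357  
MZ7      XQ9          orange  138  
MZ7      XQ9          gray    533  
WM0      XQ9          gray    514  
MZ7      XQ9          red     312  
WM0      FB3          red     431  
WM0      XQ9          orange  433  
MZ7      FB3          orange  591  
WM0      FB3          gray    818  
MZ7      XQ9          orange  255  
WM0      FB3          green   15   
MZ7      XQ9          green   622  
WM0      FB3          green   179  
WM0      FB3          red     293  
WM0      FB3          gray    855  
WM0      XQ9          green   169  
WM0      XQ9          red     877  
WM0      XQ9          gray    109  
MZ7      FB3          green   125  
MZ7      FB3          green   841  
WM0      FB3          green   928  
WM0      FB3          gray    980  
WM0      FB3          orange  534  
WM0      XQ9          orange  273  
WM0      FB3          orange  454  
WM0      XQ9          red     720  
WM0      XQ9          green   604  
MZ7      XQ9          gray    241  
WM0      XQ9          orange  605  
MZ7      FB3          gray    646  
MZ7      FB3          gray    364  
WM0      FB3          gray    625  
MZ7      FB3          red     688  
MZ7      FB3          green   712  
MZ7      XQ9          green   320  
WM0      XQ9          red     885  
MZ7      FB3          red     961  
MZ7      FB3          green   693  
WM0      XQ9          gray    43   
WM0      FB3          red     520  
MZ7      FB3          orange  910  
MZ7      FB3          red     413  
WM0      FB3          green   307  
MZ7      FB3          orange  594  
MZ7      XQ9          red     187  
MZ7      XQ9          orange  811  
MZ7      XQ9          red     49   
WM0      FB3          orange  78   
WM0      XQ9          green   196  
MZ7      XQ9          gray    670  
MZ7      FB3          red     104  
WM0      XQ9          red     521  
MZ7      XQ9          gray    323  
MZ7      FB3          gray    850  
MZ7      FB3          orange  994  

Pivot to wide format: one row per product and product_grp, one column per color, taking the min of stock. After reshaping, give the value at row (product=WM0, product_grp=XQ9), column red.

Rows with product=WM0, product_grp=XQ9 and color=red: stock values are 877, 720, 885, 521.
min(877, 720, 885, 521) = 521.

521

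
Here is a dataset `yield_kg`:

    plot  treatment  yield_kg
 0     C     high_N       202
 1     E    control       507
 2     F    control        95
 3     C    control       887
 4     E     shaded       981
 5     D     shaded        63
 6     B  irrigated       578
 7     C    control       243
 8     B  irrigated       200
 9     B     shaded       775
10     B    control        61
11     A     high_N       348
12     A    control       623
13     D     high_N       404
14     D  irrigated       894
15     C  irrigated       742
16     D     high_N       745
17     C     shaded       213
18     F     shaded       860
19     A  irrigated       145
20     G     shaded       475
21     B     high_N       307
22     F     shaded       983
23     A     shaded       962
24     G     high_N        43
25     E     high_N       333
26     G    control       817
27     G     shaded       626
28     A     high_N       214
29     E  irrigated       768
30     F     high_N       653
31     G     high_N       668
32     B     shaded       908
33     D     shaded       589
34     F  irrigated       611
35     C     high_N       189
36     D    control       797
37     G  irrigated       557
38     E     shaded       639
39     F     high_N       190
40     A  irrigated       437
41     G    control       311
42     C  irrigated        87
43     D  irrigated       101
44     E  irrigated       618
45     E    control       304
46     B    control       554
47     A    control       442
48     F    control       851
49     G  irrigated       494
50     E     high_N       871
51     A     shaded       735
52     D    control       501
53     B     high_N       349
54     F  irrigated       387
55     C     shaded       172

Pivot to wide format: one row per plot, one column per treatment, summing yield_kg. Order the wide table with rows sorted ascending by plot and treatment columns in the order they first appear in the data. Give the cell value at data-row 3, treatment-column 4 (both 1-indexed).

With rows sorted ascending by plot, row 3 is plot=C. treatment columns in first-appearance order: high_N, control, shaded, irrigated; column 4 is irrigated.
Long rows with plot=C, treatment=irrigated: 742 + 87 = 829.

829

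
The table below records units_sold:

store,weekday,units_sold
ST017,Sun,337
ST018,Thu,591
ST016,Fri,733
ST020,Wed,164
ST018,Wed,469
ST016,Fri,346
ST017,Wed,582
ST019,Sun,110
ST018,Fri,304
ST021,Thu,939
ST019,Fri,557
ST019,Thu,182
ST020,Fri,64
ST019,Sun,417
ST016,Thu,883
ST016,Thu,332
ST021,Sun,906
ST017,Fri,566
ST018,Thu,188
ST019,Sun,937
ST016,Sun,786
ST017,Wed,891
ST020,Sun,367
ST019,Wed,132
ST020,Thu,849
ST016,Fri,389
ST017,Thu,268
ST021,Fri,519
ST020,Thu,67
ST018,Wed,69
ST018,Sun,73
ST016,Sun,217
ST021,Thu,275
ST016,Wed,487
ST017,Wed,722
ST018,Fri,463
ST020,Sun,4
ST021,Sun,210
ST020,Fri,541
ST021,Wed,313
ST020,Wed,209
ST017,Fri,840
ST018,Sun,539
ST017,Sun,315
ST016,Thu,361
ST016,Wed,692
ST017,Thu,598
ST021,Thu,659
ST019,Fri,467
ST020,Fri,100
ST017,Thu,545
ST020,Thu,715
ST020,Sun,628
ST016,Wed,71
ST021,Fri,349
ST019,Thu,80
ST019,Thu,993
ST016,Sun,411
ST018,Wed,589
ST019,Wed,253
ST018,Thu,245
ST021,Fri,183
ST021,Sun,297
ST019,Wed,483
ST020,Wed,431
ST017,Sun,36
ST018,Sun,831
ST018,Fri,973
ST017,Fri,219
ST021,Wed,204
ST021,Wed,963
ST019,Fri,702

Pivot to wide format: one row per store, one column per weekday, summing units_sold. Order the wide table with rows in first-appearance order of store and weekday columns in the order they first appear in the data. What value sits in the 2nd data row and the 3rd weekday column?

1740

With rows in first-appearance order of store, row 2 is store=ST018. weekday columns in first-appearance order: Sun, Thu, Fri, Wed; column 3 is Fri.
Long rows with store=ST018, weekday=Fri: 304 + 463 + 973 = 1740.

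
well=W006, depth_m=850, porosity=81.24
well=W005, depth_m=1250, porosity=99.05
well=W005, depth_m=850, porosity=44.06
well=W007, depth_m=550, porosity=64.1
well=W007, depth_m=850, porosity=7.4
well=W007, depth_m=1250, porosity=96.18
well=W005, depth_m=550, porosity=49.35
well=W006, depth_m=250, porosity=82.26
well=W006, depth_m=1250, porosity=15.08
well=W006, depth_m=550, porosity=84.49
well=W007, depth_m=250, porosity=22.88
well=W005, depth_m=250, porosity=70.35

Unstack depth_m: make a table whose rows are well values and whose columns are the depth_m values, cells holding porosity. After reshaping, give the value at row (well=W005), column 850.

44.06

Wide layout: rows indexed by well, columns are the 4 distinct depth_m values (850, 1250, 550, 250).
Cell (well=W005, depth_m=850) draws from the long row where well=W005 and depth_m=850, which has porosity=44.06.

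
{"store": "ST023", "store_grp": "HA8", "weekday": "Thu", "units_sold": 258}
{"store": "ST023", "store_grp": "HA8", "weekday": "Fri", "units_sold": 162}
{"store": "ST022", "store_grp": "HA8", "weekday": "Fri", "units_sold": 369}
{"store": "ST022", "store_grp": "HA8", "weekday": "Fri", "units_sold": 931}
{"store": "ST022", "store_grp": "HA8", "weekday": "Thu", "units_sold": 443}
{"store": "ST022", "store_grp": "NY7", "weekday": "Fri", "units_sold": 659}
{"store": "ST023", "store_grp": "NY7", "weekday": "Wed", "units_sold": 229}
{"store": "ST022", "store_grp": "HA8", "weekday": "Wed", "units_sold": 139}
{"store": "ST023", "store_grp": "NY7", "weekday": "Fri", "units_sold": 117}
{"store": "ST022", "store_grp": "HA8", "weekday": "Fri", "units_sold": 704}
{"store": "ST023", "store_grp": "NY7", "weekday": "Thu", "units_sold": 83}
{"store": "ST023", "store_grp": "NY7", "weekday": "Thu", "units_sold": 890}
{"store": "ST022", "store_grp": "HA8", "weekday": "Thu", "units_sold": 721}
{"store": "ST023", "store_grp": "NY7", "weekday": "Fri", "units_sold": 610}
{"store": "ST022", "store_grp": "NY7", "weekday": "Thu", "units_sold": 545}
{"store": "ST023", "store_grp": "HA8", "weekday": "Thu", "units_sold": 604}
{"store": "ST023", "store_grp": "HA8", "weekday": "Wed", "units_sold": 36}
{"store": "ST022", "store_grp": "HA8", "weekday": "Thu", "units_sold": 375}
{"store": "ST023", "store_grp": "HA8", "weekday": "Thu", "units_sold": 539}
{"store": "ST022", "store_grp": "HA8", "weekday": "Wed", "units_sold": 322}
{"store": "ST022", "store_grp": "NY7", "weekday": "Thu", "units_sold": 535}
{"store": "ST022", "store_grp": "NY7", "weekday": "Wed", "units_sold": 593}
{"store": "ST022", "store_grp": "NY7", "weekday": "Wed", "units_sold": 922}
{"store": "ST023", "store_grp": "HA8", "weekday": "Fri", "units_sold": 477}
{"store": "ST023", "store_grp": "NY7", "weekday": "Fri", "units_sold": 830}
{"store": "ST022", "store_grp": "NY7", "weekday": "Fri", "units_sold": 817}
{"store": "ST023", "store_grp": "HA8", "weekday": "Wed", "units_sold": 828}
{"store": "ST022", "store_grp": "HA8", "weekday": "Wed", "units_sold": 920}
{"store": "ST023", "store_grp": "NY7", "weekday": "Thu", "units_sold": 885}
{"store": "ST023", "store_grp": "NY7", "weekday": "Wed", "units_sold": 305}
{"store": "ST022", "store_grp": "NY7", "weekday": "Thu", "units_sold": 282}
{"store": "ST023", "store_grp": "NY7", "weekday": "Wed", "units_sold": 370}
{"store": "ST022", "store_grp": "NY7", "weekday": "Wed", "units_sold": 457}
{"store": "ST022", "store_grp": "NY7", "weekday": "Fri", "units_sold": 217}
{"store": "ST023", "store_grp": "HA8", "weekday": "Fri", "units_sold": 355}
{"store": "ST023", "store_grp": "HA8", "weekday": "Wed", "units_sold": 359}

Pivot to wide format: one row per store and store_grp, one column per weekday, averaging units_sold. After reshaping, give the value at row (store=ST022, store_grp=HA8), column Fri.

668

Rows with store=ST022, store_grp=HA8 and weekday=Fri: units_sold values are 369, 931, 704.
(369 + 931 + 704) / 3 = 668.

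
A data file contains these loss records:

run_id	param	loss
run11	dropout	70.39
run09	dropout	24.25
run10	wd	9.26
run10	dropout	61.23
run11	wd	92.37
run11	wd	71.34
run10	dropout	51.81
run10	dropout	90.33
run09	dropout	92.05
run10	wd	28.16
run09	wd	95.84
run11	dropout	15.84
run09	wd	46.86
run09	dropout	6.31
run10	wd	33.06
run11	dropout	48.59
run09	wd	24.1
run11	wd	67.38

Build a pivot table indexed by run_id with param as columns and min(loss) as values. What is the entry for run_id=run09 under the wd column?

24.1

Rows with run_id=run09 and param=wd: loss values are 95.84, 46.86, 24.1.
min(95.84, 46.86, 24.1) = 24.1.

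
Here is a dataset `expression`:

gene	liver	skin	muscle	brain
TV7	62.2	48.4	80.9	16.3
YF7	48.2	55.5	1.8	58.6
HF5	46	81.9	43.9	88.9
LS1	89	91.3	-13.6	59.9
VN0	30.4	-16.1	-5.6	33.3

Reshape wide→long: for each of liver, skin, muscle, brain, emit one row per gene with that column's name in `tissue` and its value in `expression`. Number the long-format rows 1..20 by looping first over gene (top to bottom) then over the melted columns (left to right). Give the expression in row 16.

59.9

20 rows total (5 × 4). Row 16: index ⌊(16-1)/4⌋ = 3 into gene → LS1; (16-1) mod 4 = 3 into the melted columns → brain.
So row 16 is (LS1, brain, 59.9); expression = 59.9.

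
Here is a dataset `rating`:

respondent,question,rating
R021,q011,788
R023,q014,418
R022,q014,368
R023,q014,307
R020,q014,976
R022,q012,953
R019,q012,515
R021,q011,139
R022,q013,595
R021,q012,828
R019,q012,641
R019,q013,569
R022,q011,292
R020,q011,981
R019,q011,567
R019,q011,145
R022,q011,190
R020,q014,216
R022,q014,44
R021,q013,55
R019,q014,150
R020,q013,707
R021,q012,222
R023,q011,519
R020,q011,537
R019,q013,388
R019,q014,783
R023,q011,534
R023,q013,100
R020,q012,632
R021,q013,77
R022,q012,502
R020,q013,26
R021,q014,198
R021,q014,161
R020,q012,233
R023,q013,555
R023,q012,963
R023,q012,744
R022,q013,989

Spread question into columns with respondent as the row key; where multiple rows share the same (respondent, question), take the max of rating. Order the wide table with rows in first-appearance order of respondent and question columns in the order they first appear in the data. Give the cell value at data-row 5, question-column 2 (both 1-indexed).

With rows in first-appearance order of respondent, row 5 is respondent=R019. question columns in first-appearance order: q011, q014, q012, q013; column 2 is q014.
Long rows with respondent=R019, question=q014: max(150, 783) = 783.

783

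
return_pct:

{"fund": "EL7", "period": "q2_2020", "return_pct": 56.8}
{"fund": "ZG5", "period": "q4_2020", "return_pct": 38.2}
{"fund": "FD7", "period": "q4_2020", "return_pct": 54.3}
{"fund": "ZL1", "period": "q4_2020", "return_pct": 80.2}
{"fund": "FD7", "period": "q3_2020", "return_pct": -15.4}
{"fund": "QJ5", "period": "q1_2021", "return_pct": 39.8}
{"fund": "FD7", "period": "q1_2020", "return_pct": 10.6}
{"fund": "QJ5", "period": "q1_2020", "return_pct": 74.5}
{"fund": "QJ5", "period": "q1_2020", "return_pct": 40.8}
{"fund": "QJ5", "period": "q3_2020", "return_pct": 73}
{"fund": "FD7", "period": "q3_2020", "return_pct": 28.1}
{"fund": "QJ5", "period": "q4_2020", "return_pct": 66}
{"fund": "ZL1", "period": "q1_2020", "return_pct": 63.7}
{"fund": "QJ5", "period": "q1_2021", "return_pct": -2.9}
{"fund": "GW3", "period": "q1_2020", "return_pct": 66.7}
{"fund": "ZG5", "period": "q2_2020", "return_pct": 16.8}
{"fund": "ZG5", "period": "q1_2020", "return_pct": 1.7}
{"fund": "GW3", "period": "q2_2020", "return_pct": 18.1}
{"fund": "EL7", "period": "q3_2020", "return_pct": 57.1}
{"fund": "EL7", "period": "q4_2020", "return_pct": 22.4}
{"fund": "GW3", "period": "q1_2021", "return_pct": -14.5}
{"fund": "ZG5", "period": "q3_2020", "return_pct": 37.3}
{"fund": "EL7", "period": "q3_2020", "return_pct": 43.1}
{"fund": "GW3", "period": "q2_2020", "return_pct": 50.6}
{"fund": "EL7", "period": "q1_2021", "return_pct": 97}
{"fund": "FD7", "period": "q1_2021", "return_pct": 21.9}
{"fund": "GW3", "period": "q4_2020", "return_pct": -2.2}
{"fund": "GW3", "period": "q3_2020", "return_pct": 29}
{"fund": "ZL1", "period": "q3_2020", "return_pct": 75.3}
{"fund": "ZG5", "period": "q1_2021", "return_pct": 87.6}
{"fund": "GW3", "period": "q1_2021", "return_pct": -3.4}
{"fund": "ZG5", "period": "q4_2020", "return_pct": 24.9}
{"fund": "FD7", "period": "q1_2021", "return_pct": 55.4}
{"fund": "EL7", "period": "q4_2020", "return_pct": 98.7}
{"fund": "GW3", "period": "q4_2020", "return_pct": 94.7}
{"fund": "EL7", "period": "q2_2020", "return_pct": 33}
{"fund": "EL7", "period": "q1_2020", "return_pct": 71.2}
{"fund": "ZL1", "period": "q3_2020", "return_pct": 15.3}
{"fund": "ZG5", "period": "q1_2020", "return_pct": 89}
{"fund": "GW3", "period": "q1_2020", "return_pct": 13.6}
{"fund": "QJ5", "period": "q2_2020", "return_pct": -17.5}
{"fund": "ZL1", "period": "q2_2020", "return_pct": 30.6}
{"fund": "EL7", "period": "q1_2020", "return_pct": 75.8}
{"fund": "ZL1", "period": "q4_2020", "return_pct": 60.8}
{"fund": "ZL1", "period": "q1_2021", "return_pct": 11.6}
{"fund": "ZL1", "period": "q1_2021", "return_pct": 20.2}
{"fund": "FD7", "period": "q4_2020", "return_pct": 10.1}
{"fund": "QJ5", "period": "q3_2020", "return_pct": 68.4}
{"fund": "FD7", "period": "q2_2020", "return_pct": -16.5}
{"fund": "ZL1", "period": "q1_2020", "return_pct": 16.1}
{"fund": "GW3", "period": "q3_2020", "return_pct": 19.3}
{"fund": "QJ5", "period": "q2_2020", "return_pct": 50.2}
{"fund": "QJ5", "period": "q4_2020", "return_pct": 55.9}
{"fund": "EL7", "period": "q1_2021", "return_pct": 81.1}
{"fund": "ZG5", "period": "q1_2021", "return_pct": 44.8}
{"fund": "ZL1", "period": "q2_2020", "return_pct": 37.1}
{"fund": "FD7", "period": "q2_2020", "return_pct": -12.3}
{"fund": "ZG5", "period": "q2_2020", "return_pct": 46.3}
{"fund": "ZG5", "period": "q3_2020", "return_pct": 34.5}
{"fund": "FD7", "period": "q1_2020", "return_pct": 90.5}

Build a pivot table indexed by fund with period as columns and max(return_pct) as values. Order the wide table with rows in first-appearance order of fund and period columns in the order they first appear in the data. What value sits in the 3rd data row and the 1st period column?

-12.3

With rows in first-appearance order of fund, row 3 is fund=FD7. period columns in first-appearance order: q2_2020, q4_2020, q3_2020, q1_2021, q1_2020; column 1 is q2_2020.
Long rows with fund=FD7, period=q2_2020: max(-16.5, -12.3) = -12.3.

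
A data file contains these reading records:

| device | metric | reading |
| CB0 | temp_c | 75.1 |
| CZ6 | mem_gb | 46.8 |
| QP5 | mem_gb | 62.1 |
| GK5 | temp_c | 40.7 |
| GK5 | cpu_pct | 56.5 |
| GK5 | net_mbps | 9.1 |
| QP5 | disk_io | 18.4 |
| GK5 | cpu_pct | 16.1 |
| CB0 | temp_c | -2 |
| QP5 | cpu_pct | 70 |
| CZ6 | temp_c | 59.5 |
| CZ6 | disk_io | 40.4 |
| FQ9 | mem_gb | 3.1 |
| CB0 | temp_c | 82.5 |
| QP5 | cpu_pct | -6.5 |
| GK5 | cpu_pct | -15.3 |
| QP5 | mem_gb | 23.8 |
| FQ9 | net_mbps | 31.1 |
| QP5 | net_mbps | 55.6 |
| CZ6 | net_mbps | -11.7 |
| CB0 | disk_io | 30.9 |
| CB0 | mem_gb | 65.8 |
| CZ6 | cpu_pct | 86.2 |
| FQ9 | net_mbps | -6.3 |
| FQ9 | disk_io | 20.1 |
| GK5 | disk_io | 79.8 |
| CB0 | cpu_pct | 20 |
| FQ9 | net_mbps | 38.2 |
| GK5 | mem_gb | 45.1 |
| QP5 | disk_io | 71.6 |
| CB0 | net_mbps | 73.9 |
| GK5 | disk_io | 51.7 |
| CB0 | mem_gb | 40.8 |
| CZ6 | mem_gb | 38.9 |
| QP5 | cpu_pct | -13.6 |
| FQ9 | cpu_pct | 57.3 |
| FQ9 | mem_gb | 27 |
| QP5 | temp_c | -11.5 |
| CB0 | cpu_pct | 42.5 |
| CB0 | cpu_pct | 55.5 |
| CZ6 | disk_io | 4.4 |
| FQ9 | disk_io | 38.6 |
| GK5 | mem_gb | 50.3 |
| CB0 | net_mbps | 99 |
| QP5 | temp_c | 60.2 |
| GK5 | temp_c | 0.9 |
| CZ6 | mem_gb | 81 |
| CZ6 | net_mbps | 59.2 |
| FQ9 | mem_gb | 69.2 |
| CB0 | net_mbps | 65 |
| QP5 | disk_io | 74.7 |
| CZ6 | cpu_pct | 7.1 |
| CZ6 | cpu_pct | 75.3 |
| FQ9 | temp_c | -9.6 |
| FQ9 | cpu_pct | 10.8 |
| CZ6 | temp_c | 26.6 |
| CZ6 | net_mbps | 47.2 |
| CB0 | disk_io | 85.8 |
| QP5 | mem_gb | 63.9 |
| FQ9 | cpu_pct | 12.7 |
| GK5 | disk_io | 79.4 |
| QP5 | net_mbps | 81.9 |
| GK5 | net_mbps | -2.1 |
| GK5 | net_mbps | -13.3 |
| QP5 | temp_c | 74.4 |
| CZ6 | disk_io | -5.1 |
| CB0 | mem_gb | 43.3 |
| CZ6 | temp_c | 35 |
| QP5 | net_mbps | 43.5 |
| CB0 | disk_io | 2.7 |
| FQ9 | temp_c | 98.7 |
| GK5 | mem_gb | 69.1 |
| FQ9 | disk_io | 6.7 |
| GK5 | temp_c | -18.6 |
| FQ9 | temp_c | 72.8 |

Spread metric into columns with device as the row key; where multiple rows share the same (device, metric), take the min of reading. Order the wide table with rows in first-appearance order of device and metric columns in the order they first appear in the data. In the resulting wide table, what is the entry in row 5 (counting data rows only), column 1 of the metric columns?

With rows in first-appearance order of device, row 5 is device=FQ9. metric columns in first-appearance order: temp_c, mem_gb, cpu_pct, net_mbps, disk_io; column 1 is temp_c.
Long rows with device=FQ9, metric=temp_c: min(-9.6, 98.7, 72.8) = -9.6.

-9.6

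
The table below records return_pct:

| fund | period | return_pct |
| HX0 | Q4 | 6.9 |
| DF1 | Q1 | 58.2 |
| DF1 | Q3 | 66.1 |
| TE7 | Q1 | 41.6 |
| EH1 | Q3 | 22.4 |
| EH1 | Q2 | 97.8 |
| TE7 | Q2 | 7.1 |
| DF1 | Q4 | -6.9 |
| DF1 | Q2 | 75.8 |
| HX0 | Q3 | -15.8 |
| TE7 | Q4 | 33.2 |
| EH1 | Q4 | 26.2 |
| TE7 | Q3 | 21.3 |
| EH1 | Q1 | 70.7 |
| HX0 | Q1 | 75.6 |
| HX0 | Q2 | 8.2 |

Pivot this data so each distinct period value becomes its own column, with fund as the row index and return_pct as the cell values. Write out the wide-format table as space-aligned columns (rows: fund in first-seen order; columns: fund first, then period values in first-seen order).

Columns: fund plus the 4 distinct period values (Q4, Q1, Q3, Q2).
For example, row HX0 column Q4 takes return_pct=6.9 from the long row (HX0, Q4).

fund  Q4    Q1    Q3     Q2  
HX0   6.9   75.6  -15.8  8.2 
DF1   -6.9  58.2  66.1   75.8
TE7   33.2  41.6  21.3   7.1 
EH1   26.2  70.7  22.4   97.8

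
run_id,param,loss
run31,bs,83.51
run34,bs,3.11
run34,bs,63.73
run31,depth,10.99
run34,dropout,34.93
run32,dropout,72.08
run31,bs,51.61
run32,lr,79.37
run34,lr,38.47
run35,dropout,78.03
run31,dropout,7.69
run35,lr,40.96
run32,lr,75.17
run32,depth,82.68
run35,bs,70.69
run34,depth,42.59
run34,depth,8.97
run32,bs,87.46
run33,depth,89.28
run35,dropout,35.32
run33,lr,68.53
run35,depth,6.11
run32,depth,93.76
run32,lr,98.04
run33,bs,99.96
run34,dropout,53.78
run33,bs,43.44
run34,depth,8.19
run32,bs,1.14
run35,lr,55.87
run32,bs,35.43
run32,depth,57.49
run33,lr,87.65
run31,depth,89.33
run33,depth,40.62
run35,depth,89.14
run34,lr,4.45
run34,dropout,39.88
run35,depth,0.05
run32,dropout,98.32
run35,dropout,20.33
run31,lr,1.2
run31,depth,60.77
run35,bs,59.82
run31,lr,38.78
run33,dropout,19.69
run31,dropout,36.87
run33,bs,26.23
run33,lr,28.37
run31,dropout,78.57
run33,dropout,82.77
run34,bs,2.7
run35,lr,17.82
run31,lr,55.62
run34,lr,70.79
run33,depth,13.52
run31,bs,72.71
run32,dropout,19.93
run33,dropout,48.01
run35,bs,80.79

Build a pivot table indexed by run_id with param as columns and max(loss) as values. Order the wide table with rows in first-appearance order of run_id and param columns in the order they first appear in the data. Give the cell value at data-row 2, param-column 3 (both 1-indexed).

With rows in first-appearance order of run_id, row 2 is run_id=run34. param columns in first-appearance order: bs, depth, dropout, lr; column 3 is dropout.
Long rows with run_id=run34, param=dropout: max(34.93, 53.78, 39.88) = 53.78.

53.78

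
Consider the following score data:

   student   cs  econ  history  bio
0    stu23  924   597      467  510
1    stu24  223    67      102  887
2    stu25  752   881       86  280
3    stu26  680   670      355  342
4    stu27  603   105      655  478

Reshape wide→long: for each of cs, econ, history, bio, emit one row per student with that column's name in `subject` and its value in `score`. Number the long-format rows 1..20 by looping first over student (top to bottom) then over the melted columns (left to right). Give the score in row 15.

20 rows total (5 × 4). Row 15: index ⌊(15-1)/4⌋ = 3 into student → stu26; (15-1) mod 4 = 2 into the melted columns → history.
So row 15 is (stu26, history, 355); score = 355.

355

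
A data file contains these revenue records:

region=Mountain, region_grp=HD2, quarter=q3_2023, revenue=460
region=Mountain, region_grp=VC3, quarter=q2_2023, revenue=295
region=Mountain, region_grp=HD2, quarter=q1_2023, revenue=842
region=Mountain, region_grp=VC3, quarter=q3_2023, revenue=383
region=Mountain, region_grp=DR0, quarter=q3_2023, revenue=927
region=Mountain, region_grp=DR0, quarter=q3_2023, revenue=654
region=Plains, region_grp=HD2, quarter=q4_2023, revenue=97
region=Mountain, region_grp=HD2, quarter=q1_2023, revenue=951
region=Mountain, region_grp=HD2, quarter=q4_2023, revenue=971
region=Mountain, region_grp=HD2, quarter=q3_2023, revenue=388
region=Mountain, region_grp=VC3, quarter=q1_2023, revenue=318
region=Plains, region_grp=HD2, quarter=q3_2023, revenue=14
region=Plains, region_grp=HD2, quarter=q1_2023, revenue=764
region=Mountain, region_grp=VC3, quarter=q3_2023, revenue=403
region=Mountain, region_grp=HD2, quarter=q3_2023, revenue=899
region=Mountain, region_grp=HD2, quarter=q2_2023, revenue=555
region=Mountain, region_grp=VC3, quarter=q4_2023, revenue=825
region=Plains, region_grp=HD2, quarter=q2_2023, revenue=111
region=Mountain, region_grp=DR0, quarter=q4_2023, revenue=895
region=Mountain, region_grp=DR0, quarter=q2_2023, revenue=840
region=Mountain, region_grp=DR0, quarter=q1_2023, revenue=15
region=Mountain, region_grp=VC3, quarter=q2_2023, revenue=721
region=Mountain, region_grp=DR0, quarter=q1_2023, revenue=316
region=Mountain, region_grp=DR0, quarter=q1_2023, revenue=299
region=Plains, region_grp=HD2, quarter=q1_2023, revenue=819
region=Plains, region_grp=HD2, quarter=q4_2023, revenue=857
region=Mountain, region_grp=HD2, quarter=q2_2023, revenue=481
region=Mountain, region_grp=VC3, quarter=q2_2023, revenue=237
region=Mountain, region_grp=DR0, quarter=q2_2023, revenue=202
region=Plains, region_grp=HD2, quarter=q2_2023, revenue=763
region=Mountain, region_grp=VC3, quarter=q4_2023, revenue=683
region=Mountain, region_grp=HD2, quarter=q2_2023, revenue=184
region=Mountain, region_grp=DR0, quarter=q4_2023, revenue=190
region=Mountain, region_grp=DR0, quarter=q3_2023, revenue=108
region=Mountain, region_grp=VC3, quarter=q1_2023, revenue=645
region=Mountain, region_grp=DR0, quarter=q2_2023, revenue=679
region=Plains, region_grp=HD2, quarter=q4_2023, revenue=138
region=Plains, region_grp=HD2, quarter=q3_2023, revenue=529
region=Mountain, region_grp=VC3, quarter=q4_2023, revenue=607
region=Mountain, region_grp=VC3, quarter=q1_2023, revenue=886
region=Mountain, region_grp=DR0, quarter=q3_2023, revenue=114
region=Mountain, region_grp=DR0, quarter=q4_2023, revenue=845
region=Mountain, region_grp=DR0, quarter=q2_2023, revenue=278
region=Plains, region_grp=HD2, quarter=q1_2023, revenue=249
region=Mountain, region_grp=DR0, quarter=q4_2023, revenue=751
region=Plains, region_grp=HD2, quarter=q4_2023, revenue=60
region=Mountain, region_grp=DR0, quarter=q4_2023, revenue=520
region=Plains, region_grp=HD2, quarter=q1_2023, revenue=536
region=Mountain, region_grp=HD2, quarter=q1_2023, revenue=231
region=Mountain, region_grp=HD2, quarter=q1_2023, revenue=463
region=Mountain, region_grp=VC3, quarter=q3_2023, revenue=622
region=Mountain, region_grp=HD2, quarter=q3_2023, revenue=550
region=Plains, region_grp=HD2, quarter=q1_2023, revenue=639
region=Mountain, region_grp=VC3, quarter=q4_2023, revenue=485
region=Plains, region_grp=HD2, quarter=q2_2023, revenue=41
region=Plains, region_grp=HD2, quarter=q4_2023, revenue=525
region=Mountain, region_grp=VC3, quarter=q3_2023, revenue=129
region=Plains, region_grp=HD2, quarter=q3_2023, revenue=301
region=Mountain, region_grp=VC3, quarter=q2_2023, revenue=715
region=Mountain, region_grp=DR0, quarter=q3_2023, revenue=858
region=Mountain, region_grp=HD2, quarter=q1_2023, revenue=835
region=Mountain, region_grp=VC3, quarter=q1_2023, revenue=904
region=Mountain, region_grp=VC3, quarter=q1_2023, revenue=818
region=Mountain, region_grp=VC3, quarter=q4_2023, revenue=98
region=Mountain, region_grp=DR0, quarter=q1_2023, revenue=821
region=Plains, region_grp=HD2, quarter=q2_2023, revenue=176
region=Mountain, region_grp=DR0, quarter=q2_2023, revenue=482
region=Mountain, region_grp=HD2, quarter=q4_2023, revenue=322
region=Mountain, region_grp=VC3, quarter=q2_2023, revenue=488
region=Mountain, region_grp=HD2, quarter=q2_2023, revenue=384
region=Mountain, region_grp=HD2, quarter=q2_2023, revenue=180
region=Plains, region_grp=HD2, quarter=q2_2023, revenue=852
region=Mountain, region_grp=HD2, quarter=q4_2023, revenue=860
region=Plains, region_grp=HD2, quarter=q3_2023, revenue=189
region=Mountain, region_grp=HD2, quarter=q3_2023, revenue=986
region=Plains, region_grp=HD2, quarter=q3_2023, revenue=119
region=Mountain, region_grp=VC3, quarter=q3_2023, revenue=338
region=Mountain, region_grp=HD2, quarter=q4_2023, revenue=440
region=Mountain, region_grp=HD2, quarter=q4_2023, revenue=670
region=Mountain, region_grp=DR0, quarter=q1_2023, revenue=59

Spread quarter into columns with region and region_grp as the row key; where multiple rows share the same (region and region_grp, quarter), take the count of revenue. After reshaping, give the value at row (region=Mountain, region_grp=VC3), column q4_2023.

5

Rows with region=Mountain, region_grp=VC3 and quarter=q4_2023: revenue values are 825, 683, 607, 485, 98.
5 rows match — count = 5.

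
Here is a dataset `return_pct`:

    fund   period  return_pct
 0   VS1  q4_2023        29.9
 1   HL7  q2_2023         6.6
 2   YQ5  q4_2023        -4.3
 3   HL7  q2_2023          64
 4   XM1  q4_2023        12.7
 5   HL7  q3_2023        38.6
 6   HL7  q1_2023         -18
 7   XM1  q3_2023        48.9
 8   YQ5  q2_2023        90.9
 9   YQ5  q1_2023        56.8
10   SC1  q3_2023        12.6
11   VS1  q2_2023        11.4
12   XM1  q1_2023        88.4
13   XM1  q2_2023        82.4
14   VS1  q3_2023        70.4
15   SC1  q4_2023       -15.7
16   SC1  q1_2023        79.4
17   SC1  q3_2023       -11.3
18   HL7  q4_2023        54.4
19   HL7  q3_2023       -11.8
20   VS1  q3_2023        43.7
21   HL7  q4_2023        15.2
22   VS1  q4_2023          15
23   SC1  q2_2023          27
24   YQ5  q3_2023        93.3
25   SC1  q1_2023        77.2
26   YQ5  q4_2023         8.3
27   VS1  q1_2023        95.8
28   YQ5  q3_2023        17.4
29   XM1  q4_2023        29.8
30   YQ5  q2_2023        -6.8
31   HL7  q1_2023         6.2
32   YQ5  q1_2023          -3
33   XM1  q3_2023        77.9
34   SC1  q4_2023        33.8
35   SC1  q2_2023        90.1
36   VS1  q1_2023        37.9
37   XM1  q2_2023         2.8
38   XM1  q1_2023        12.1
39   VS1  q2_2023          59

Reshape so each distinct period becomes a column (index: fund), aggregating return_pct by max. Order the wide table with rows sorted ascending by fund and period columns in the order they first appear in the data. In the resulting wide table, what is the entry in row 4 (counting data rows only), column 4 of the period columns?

88.4

With rows sorted ascending by fund, row 4 is fund=XM1. period columns in first-appearance order: q4_2023, q2_2023, q3_2023, q1_2023; column 4 is q1_2023.
Long rows with fund=XM1, period=q1_2023: max(88.4, 12.1) = 88.4.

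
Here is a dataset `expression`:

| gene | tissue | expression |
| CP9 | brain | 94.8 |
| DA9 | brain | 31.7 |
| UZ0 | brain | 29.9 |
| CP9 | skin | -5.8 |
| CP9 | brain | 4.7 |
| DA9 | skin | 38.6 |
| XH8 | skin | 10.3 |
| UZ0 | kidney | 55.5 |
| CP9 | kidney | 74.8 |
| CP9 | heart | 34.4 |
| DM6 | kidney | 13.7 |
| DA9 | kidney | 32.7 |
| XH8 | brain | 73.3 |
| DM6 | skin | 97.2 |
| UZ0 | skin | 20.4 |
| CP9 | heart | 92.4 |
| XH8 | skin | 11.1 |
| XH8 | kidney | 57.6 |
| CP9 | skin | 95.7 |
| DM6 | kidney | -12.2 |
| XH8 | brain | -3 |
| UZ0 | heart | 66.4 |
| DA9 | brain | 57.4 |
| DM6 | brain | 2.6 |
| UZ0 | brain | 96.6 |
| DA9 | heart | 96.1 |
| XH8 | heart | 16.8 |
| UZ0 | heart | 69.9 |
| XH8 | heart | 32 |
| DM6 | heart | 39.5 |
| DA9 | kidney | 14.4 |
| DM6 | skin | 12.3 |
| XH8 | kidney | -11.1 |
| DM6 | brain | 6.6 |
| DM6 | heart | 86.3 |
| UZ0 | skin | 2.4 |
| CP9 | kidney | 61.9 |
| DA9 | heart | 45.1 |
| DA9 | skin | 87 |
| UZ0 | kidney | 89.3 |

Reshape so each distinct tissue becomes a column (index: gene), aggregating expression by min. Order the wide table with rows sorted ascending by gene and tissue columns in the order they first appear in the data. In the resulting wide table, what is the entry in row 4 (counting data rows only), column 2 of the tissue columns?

2.4

With rows sorted ascending by gene, row 4 is gene=UZ0. tissue columns in first-appearance order: brain, skin, kidney, heart; column 2 is skin.
Long rows with gene=UZ0, tissue=skin: min(20.4, 2.4) = 2.4.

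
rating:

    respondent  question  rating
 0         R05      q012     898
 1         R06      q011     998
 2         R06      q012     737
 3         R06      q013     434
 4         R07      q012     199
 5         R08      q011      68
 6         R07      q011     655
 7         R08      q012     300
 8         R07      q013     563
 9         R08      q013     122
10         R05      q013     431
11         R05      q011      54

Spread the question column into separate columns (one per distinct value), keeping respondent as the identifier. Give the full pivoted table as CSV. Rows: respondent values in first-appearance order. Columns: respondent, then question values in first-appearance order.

Columns: respondent plus the 3 distinct question values (q012, q011, q013).
For example, row R05 column q012 takes rating=898 from the long row (R05, q012).

respondent,q012,q011,q013
R05,898,54,431
R06,737,998,434
R07,199,655,563
R08,300,68,122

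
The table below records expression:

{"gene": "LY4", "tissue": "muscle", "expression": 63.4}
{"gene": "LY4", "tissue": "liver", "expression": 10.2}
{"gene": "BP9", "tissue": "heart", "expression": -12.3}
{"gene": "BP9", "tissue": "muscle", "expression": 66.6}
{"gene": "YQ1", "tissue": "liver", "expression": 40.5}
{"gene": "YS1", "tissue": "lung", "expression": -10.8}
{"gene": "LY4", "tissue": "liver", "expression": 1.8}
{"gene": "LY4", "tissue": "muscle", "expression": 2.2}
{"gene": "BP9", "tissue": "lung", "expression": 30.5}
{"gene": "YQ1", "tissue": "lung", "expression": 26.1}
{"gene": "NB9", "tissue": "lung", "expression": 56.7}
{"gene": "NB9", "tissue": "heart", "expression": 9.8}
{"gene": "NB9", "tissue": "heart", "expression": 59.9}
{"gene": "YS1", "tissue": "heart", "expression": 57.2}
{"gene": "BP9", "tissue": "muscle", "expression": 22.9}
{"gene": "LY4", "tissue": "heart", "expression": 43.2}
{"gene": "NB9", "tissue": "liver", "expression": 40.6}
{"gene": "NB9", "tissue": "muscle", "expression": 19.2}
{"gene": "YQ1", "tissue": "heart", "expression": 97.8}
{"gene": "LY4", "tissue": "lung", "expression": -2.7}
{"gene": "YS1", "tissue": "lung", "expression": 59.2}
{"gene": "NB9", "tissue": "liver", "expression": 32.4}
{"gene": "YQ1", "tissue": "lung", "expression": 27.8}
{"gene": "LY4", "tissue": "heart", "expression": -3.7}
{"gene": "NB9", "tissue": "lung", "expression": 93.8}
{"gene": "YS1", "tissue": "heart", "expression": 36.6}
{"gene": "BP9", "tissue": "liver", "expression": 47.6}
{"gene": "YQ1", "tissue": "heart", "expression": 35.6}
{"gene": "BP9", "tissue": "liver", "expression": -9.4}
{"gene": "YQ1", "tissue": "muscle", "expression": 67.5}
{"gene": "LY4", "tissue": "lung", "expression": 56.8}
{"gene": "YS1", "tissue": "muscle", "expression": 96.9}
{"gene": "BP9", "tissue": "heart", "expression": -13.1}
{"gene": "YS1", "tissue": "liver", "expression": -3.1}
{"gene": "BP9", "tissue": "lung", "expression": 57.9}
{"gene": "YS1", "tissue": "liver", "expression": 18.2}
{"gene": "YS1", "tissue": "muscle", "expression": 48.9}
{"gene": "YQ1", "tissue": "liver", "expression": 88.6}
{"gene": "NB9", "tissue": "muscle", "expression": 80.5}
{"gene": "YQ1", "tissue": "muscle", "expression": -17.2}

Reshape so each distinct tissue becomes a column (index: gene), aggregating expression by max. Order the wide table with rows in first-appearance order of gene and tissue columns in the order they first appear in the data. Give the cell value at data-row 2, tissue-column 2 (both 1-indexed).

47.6

With rows in first-appearance order of gene, row 2 is gene=BP9. tissue columns in first-appearance order: muscle, liver, heart, lung; column 2 is liver.
Long rows with gene=BP9, tissue=liver: max(47.6, -9.4) = 47.6.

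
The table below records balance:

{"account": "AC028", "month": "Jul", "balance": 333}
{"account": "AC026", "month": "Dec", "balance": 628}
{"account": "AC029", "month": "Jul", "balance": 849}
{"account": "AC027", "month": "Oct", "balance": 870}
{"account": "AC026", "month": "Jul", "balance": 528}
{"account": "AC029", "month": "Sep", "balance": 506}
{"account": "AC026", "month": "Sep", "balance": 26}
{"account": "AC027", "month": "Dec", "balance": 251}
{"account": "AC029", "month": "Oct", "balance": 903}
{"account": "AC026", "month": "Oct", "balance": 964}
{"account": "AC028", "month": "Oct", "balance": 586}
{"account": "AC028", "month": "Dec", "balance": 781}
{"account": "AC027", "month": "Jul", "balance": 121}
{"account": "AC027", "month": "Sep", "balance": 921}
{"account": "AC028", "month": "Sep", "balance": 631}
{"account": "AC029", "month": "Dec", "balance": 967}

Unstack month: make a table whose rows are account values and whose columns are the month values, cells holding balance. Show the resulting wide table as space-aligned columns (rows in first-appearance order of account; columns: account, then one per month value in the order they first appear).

account  Jul  Dec  Oct  Sep
AC028    333  781  586  631
AC026    528  628  964  26 
AC029    849  967  903  506
AC027    121  251  870  921

Columns: account plus the 4 distinct month values (Jul, Dec, Oct, Sep).
For example, row AC028 column Jul takes balance=333 from the long row (AC028, Jul).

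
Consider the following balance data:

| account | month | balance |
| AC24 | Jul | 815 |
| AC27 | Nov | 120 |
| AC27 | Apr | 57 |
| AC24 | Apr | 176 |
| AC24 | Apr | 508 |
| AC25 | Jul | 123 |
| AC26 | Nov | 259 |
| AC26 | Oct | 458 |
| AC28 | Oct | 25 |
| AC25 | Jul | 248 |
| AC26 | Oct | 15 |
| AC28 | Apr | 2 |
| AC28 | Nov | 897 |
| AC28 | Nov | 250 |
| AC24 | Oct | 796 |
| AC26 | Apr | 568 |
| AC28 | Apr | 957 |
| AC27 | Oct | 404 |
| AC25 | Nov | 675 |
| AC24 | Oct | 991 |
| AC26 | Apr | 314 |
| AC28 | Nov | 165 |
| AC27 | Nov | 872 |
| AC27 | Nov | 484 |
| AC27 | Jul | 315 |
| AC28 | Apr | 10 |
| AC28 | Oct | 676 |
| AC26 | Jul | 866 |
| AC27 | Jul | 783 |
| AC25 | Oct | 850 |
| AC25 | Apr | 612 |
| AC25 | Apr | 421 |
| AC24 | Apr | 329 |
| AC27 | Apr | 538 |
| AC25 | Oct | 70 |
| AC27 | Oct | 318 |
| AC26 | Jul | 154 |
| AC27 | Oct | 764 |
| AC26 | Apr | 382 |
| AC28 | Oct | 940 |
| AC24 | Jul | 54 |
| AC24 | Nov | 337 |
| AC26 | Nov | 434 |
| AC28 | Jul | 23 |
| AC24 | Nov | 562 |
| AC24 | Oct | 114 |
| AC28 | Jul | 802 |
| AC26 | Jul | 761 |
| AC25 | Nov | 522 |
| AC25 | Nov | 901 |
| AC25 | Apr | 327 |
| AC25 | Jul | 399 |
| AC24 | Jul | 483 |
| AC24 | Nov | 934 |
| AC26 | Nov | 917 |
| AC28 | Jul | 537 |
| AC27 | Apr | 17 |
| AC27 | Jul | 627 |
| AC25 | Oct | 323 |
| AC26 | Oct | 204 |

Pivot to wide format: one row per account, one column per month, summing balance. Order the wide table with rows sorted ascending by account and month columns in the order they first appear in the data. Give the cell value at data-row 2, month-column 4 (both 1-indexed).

With rows sorted ascending by account, row 2 is account=AC25. month columns in first-appearance order: Jul, Nov, Apr, Oct; column 4 is Oct.
Long rows with account=AC25, month=Oct: 850 + 70 + 323 = 1243.

1243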